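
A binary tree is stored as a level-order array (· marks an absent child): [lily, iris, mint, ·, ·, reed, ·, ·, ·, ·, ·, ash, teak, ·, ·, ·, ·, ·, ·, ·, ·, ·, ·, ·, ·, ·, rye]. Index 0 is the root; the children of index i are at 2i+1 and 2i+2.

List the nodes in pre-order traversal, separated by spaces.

lily iris mint reed ash teak rye

Pre-order visits the node, then its left subtree, then its right subtree.
Visit lily.
At lily: go left to iris.
  iris is a leaf — visit iris.
At lily: go right to mint.
  Visit mint.
  At mint: go left to reed.
    Visit reed.
    At reed: go left to ash.
      ash is a leaf — visit ash.
    At reed: go right to teak.
      Visit teak.
      At teak: no left child.
      At teak: go right to rye.
        rye is a leaf — visit rye.
  At mint: no right child.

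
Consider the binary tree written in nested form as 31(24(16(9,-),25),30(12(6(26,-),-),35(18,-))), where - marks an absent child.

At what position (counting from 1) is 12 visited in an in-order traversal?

8

In-order visits the left subtree, then the node, then the right subtree.
At 31: go left to 24.
  At 24: go left to 16.
    At 16: go left to 9.
      9 is a leaf — visit 9.
    Visit 16.
    At 16: no right child.
  Visit 24.
  At 24: go right to 25.
    25 is a leaf — visit 25.
Visit 31.
At 31: go right to 30.
  At 30: go left to 12.
    At 12: go left to 6.
      At 6: go left to 26.
        26 is a leaf — visit 26.
      Visit 6.
      At 6: no right child.
    Visit 12.
    At 12: no right child.
  Visit 30.
  At 30: go right to 35.
    At 35: go left to 18.
      18 is a leaf — visit 18.
    Visit 35.
    At 35: no right child.
Full in-order sequence: 9, 16, 24, 25, 31, 26, 6, 12, 30, 18, 35.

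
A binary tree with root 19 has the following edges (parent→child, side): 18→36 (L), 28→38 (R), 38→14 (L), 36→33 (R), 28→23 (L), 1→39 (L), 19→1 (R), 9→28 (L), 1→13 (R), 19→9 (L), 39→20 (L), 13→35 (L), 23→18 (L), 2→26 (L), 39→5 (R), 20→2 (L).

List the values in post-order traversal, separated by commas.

33, 36, 18, 23, 14, 38, 28, 9, 26, 2, 20, 5, 39, 35, 13, 1, 19

Post-order visits the left subtree, then the right subtree, then the node.
At 19: go left to 9.
  At 9: go left to 28.
    At 28: go left to 23.
      At 23: go left to 18.
        At 18: go left to 36.
          At 36: no left child.
          At 36: go right to 33.
            33 is a leaf — visit 33.
          Visit 36.
        At 18: no right child.
        Visit 18.
      At 23: no right child.
      Visit 23.
    At 28: go right to 38.
      At 38: go left to 14.
        14 is a leaf — visit 14.
      At 38: no right child.
      Visit 38.
    Visit 28.
  At 9: no right child.
  Visit 9.
At 19: go right to 1.
  At 1: go left to 39.
    At 39: go left to 20.
      At 20: go left to 2.
        At 2: go left to 26.
          26 is a leaf — visit 26.
        At 2: no right child.
        Visit 2.
      At 20: no right child.
      Visit 20.
    At 39: go right to 5.
      5 is a leaf — visit 5.
    Visit 39.
  At 1: go right to 13.
    At 13: go left to 35.
      35 is a leaf — visit 35.
    At 13: no right child.
    Visit 13.
  Visit 1.
Visit 19.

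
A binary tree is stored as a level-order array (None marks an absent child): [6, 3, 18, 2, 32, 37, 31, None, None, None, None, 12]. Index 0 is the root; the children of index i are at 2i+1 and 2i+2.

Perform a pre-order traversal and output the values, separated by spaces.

Pre-order visits the node, then its left subtree, then its right subtree.
Visit 6.
At 6: go left to 3.
  Visit 3.
  At 3: go left to 2.
    2 is a leaf — visit 2.
  At 3: go right to 32.
    32 is a leaf — visit 32.
At 6: go right to 18.
  Visit 18.
  At 18: go left to 37.
    Visit 37.
    At 37: go left to 12.
      12 is a leaf — visit 12.
    At 37: no right child.
  At 18: go right to 31.
    31 is a leaf — visit 31.

6 3 2 32 18 37 12 31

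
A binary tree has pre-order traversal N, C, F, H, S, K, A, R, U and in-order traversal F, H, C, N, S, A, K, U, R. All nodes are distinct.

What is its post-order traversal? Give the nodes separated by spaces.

The first element of pre-order is the root; it splits in-order into left and right subtrees.
Root N: left subtree has 3 nodes {F, H, C}, right has 5 {S, A, K, U, R}.
  Root C: left subtree has 2 nodes {F, H}, right has 0 { }.
    Root F: left subtree has 0 nodes { }, right has 1 {H}.
  Root S: left subtree has 0 nodes { }, right has 4 {A, K, U, R}.
    Root K: left subtree has 1 node {A}, right has 2 {U, R}.
      Root R: left subtree has 1 node {U}, right has 0 { }.

H F C A U R K S N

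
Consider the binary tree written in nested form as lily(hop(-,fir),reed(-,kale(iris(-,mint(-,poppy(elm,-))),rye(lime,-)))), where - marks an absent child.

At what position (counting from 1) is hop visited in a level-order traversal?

2

Level-order visits nodes level by level from the root, left to right within each level.
Level 0: lily
Level 1: hop, reed
Level 2: fir, kale
Level 3: iris, rye
Level 4: mint, lime
Level 5: poppy
Level 6: elm
Full level-order sequence: lily, hop, reed, fir, kale, iris, rye, mint, lime, poppy, elm.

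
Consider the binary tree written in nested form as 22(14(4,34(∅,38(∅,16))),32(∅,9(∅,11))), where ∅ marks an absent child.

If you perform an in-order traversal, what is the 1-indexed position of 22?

6

In-order visits the left subtree, then the node, then the right subtree.
At 22: go left to 14.
  At 14: go left to 4.
    4 is a leaf — visit 4.
  Visit 14.
  At 14: go right to 34.
    At 34: no left child.
    Visit 34.
    At 34: go right to 38.
      At 38: no left child.
      Visit 38.
      At 38: go right to 16.
        16 is a leaf — visit 16.
Visit 22.
At 22: go right to 32.
  At 32: no left child.
  Visit 32.
  At 32: go right to 9.
    At 9: no left child.
    Visit 9.
    At 9: go right to 11.
      11 is a leaf — visit 11.
Full in-order sequence: 4, 14, 34, 38, 16, 22, 32, 9, 11.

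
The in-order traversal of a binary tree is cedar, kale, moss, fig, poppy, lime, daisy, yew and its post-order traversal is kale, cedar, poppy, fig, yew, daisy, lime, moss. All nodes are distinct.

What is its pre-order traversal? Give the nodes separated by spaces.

moss cedar kale lime fig poppy daisy yew

The last element of post-order is the root; it splits in-order into left and right subtrees.
Root moss: left subtree has 2 nodes {cedar, kale}, right has 5 {fig, poppy, lime, daisy, yew}.
  Root cedar: left subtree has 0 nodes { }, right has 1 {kale}.
  Root lime: left subtree has 2 nodes {fig, poppy}, right has 2 {daisy, yew}.
    Root fig: left subtree has 0 nodes { }, right has 1 {poppy}.
    Root daisy: left subtree has 0 nodes { }, right has 1 {yew}.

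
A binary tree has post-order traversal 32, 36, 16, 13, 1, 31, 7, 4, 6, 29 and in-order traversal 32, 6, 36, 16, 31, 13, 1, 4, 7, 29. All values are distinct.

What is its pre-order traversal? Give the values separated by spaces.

The last element of post-order is the root; it splits in-order into left and right subtrees.
Root 29: left subtree has 9 nodes {32, 6, 36, 16, 31, 13, 1, 4, 7}, right has 0 { }.
  Root 6: left subtree has 1 node {32}, right has 7 {36, 16, 31, 13, 1, 4, 7}.
    Root 4: left subtree has 5 nodes {36, 16, 31, 13, 1}, right has 1 {7}.
      Root 31: left subtree has 2 nodes {36, 16}, right has 2 {13, 1}.
        Root 16: left subtree has 1 node {36}, right has 0 { }.
        Root 1: left subtree has 1 node {13}, right has 0 { }.

29 6 32 4 31 16 36 1 13 7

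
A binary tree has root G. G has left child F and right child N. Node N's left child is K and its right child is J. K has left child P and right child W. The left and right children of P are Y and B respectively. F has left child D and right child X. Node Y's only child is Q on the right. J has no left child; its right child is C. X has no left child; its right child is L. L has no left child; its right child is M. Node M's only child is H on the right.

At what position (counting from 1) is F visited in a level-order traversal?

Level-order visits nodes level by level from the root, left to right within each level.
Level 0: G
Level 1: F, N
Level 2: D, X, K, J
Level 3: L, P, W, C
Level 4: M, Y, B
Level 5: H, Q
Full level-order sequence: G, F, N, D, X, K, J, L, P, W, C, M, Y, B, H, Q.

2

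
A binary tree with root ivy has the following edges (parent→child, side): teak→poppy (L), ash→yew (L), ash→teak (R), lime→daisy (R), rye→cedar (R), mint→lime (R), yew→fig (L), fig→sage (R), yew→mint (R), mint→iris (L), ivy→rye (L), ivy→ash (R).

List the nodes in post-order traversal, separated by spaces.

Post-order visits the left subtree, then the right subtree, then the node.
At ivy: go left to rye.
  At rye: no left child.
  At rye: go right to cedar.
    cedar is a leaf — visit cedar.
  Visit rye.
At ivy: go right to ash.
  At ash: go left to yew.
    At yew: go left to fig.
      At fig: no left child.
      At fig: go right to sage.
        sage is a leaf — visit sage.
      Visit fig.
    At yew: go right to mint.
      At mint: go left to iris.
        iris is a leaf — visit iris.
      At mint: go right to lime.
        At lime: no left child.
        At lime: go right to daisy.
          daisy is a leaf — visit daisy.
        Visit lime.
      Visit mint.
    Visit yew.
  At ash: go right to teak.
    At teak: go left to poppy.
      poppy is a leaf — visit poppy.
    At teak: no right child.
    Visit teak.
  Visit ash.
Visit ivy.

cedar rye sage fig iris daisy lime mint yew poppy teak ash ivy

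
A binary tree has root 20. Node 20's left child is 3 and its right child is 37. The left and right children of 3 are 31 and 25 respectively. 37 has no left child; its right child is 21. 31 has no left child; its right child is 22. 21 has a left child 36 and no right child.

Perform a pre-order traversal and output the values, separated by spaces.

Pre-order visits the node, then its left subtree, then its right subtree.
Visit 20.
At 20: go left to 3.
  Visit 3.
  At 3: go left to 31.
    Visit 31.
    At 31: no left child.
    At 31: go right to 22.
      22 is a leaf — visit 22.
  At 3: go right to 25.
    25 is a leaf — visit 25.
At 20: go right to 37.
  Visit 37.
  At 37: no left child.
  At 37: go right to 21.
    Visit 21.
    At 21: go left to 36.
      36 is a leaf — visit 36.
    At 21: no right child.

20 3 31 22 25 37 21 36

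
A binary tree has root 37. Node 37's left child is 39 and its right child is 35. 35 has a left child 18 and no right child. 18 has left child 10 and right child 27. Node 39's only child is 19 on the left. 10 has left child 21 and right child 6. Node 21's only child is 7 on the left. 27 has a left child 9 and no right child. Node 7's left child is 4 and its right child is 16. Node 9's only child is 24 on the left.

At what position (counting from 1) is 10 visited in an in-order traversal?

8

In-order visits the left subtree, then the node, then the right subtree.
At 37: go left to 39.
  At 39: go left to 19.
    19 is a leaf — visit 19.
  Visit 39.
  At 39: no right child.
Visit 37.
At 37: go right to 35.
  At 35: go left to 18.
    At 18: go left to 10.
      At 10: go left to 21.
        At 21: go left to 7.
          At 7: go left to 4.
            4 is a leaf — visit 4.
          Visit 7.
          At 7: go right to 16.
            16 is a leaf — visit 16.
        Visit 21.
        At 21: no right child.
      Visit 10.
      At 10: go right to 6.
        6 is a leaf — visit 6.
    Visit 18.
    At 18: go right to 27.
      At 27: go left to 9.
        At 9: go left to 24.
          24 is a leaf — visit 24.
        Visit 9.
        At 9: no right child.
      Visit 27.
      At 27: no right child.
  Visit 35.
  At 35: no right child.
Full in-order sequence: 19, 39, 37, 4, 7, 16, 21, 10, 6, 18, 24, 9, 27, 35.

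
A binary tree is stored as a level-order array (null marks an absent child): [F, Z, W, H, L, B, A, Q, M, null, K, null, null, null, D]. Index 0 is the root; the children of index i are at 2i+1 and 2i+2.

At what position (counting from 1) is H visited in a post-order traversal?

Post-order visits the left subtree, then the right subtree, then the node.
At F: go left to Z.
  At Z: go left to H.
    At H: go left to Q.
      Q is a leaf — visit Q.
    At H: go right to M.
      M is a leaf — visit M.
    Visit H.
  At Z: go right to L.
    At L: no left child.
    At L: go right to K.
      K is a leaf — visit K.
    Visit L.
  Visit Z.
At F: go right to W.
  At W: go left to B.
    B is a leaf — visit B.
  At W: go right to A.
    At A: no left child.
    At A: go right to D.
      D is a leaf — visit D.
    Visit A.
  Visit W.
Visit F.
Full post-order sequence: Q, M, H, K, L, Z, B, D, A, W, F.

3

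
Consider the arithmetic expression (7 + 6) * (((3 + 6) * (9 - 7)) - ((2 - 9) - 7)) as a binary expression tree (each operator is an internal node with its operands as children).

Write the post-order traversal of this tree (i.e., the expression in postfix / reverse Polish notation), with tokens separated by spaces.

Post-order on an expression tree gives postfix notation: for each operator, emit left operand, right operand, then the operator.

7 6 + 3 6 + 9 7 - * 2 9 - 7 - - *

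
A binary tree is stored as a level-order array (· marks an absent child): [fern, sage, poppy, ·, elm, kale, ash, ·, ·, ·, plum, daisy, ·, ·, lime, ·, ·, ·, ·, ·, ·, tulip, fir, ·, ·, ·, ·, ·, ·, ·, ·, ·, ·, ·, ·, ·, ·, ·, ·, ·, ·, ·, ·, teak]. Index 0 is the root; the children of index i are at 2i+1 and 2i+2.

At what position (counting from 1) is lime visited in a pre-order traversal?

12

Pre-order visits the node, then its left subtree, then its right subtree.
Visit fern.
At fern: go left to sage.
  Visit sage.
  At sage: no left child.
  At sage: go right to elm.
    Visit elm.
    At elm: no left child.
    At elm: go right to plum.
      Visit plum.
      At plum: go left to tulip.
        Visit tulip.
        At tulip: go left to teak.
          teak is a leaf — visit teak.
        At tulip: no right child.
      At plum: go right to fir.
        fir is a leaf — visit fir.
At fern: go right to poppy.
  Visit poppy.
  At poppy: go left to kale.
    Visit kale.
    At kale: go left to daisy.
      daisy is a leaf — visit daisy.
    At kale: no right child.
  At poppy: go right to ash.
    Visit ash.
    At ash: no left child.
    At ash: go right to lime.
      lime is a leaf — visit lime.
Full pre-order sequence: fern, sage, elm, plum, tulip, teak, fir, poppy, kale, daisy, ash, lime.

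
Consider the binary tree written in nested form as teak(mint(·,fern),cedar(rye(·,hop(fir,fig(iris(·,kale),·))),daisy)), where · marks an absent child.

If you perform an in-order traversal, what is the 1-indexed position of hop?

In-order visits the left subtree, then the node, then the right subtree.
At teak: go left to mint.
  At mint: no left child.
  Visit mint.
  At mint: go right to fern.
    fern is a leaf — visit fern.
Visit teak.
At teak: go right to cedar.
  At cedar: go left to rye.
    At rye: no left child.
    Visit rye.
    At rye: go right to hop.
      At hop: go left to fir.
        fir is a leaf — visit fir.
      Visit hop.
      At hop: go right to fig.
        At fig: go left to iris.
          At iris: no left child.
          Visit iris.
          At iris: go right to kale.
            kale is a leaf — visit kale.
        Visit fig.
        At fig: no right child.
  Visit cedar.
  At cedar: go right to daisy.
    daisy is a leaf — visit daisy.
Full in-order sequence: mint, fern, teak, rye, fir, hop, iris, kale, fig, cedar, daisy.

6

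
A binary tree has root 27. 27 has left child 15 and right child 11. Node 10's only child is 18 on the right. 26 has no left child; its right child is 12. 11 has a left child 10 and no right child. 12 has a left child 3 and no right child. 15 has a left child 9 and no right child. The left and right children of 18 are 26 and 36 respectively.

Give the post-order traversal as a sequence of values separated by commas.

Post-order visits the left subtree, then the right subtree, then the node.
At 27: go left to 15.
  At 15: go left to 9.
    9 is a leaf — visit 9.
  At 15: no right child.
  Visit 15.
At 27: go right to 11.
  At 11: go left to 10.
    At 10: no left child.
    At 10: go right to 18.
      At 18: go left to 26.
        At 26: no left child.
        At 26: go right to 12.
          At 12: go left to 3.
            3 is a leaf — visit 3.
          At 12: no right child.
          Visit 12.
        Visit 26.
      At 18: go right to 36.
        36 is a leaf — visit 36.
      Visit 18.
    Visit 10.
  At 11: no right child.
  Visit 11.
Visit 27.

9, 15, 3, 12, 26, 36, 18, 10, 11, 27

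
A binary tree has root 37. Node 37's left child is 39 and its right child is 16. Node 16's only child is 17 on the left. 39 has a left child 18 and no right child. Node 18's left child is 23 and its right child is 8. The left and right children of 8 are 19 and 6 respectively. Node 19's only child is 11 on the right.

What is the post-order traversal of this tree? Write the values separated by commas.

23, 11, 19, 6, 8, 18, 39, 17, 16, 37

Post-order visits the left subtree, then the right subtree, then the node.
At 37: go left to 39.
  At 39: go left to 18.
    At 18: go left to 23.
      23 is a leaf — visit 23.
    At 18: go right to 8.
      At 8: go left to 19.
        At 19: no left child.
        At 19: go right to 11.
          11 is a leaf — visit 11.
        Visit 19.
      At 8: go right to 6.
        6 is a leaf — visit 6.
      Visit 8.
    Visit 18.
  At 39: no right child.
  Visit 39.
At 37: go right to 16.
  At 16: go left to 17.
    17 is a leaf — visit 17.
  At 16: no right child.
  Visit 16.
Visit 37.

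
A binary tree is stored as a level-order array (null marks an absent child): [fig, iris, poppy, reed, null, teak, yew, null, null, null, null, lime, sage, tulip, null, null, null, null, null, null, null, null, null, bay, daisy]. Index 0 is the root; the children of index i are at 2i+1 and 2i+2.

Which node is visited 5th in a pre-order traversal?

teak

Pre-order visits the node, then its left subtree, then its right subtree.
Visit fig.
At fig: go left to iris.
  Visit iris.
  At iris: go left to reed.
    reed is a leaf — visit reed.
  At iris: no right child.
At fig: go right to poppy.
  Visit poppy.
  At poppy: go left to teak.
    Visit teak.
    At teak: go left to lime.
      Visit lime.
      At lime: go left to bay.
        bay is a leaf — visit bay.
      At lime: go right to daisy.
        daisy is a leaf — visit daisy.
    At teak: go right to sage.
      sage is a leaf — visit sage.
  At poppy: go right to yew.
    Visit yew.
    At yew: go left to tulip.
      tulip is a leaf — visit tulip.
    At yew: no right child.
Full pre-order sequence: fig, iris, reed, poppy, teak, lime, bay, daisy, sage, yew, tulip.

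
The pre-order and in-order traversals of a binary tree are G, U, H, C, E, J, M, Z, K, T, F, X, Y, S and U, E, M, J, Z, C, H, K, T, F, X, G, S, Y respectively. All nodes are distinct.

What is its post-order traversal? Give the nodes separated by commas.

The first element of pre-order is the root; it splits in-order into left and right subtrees.
Root G: left subtree has 11 nodes {U, E, M, J, Z, C, H, K, T, F, X}, right has 2 {S, Y}.
  Root U: left subtree has 0 nodes { }, right has 10 {E, M, J, Z, C, H, K, T, F, X}.
    Root H: left subtree has 5 nodes {E, M, J, Z, C}, right has 4 {K, T, F, X}.
      Root C: left subtree has 4 nodes {E, M, J, Z}, right has 0 { }.
        Root E: left subtree has 0 nodes { }, right has 3 {M, J, Z}.
          Root J: left subtree has 1 node {M}, right has 1 {Z}.
      Root K: left subtree has 0 nodes { }, right has 3 {T, F, X}.
        Root T: left subtree has 0 nodes { }, right has 2 {F, X}.
          Root F: left subtree has 0 nodes { }, right has 1 {X}.
  Root Y: left subtree has 1 node {S}, right has 0 { }.

M, Z, J, E, C, X, F, T, K, H, U, S, Y, G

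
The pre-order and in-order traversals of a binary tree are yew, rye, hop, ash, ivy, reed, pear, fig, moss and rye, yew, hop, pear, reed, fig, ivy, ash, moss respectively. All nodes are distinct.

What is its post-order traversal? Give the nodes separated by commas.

rye, pear, fig, reed, ivy, moss, ash, hop, yew

The first element of pre-order is the root; it splits in-order into left and right subtrees.
Root yew: left subtree has 1 node {rye}, right has 7 {hop, pear, reed, fig, ivy, ash, moss}.
  Root hop: left subtree has 0 nodes { }, right has 6 {pear, reed, fig, ivy, ash, moss}.
    Root ash: left subtree has 4 nodes {pear, reed, fig, ivy}, right has 1 {moss}.
      Root ivy: left subtree has 3 nodes {pear, reed, fig}, right has 0 { }.
        Root reed: left subtree has 1 node {pear}, right has 1 {fig}.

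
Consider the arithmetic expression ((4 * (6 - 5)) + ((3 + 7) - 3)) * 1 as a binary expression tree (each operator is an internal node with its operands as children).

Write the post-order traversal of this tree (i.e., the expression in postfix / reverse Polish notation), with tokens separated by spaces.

Post-order on an expression tree gives postfix notation: for each operator, emit left operand, right operand, then the operator.

4 6 5 - * 3 7 + 3 - + 1 *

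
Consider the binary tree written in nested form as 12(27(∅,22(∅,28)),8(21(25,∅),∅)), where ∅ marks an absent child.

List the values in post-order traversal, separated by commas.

28, 22, 27, 25, 21, 8, 12

Post-order visits the left subtree, then the right subtree, then the node.
At 12: go left to 27.
  At 27: no left child.
  At 27: go right to 22.
    At 22: no left child.
    At 22: go right to 28.
      28 is a leaf — visit 28.
    Visit 22.
  Visit 27.
At 12: go right to 8.
  At 8: go left to 21.
    At 21: go left to 25.
      25 is a leaf — visit 25.
    At 21: no right child.
    Visit 21.
  At 8: no right child.
  Visit 8.
Visit 12.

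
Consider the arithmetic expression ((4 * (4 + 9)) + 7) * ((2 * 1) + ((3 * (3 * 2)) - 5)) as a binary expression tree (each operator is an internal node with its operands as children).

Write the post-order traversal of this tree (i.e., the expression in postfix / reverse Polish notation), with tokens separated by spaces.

4 4 9 + * 7 + 2 1 * 3 3 2 * * 5 - + *

Post-order on an expression tree gives postfix notation: for each operator, emit left operand, right operand, then the operator.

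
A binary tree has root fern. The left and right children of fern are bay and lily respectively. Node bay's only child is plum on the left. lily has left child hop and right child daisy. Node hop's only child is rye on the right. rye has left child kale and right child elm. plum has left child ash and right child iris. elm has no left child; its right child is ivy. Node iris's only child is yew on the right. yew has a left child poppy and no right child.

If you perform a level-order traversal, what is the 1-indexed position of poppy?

Level-order visits nodes level by level from the root, left to right within each level.
Level 0: fern
Level 1: bay, lily
Level 2: plum, hop, daisy
Level 3: ash, iris, rye
Level 4: yew, kale, elm
Level 5: poppy, ivy
Full level-order sequence: fern, bay, lily, plum, hop, daisy, ash, iris, rye, yew, kale, elm, poppy, ivy.

13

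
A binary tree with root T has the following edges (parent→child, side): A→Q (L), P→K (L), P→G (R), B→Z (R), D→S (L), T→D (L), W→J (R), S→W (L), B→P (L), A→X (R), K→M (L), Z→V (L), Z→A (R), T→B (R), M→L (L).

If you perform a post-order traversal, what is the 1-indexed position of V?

Post-order visits the left subtree, then the right subtree, then the node.
At T: go left to D.
  At D: go left to S.
    At S: go left to W.
      At W: no left child.
      At W: go right to J.
        J is a leaf — visit J.
      Visit W.
    At S: no right child.
    Visit S.
  At D: no right child.
  Visit D.
At T: go right to B.
  At B: go left to P.
    At P: go left to K.
      At K: go left to M.
        At M: go left to L.
          L is a leaf — visit L.
        At M: no right child.
        Visit M.
      At K: no right child.
      Visit K.
    At P: go right to G.
      G is a leaf — visit G.
    Visit P.
  At B: go right to Z.
    At Z: go left to V.
      V is a leaf — visit V.
    At Z: go right to A.
      At A: go left to Q.
        Q is a leaf — visit Q.
      At A: go right to X.
        X is a leaf — visit X.
      Visit A.
    Visit Z.
  Visit B.
Visit T.
Full post-order sequence: J, W, S, D, L, M, K, G, P, V, Q, X, A, Z, B, T.

10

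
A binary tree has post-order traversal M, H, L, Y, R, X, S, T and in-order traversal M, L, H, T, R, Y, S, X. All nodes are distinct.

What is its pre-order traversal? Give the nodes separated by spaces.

The last element of post-order is the root; it splits in-order into left and right subtrees.
Root T: left subtree has 3 nodes {M, L, H}, right has 4 {R, Y, S, X}.
  Root L: left subtree has 1 node {M}, right has 1 {H}.
  Root S: left subtree has 2 nodes {R, Y}, right has 1 {X}.
    Root R: left subtree has 0 nodes { }, right has 1 {Y}.

T L M H S R Y X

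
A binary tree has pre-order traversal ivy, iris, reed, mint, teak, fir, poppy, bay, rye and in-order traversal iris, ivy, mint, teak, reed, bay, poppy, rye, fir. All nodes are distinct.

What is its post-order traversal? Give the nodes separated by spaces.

The first element of pre-order is the root; it splits in-order into left and right subtrees.
Root ivy: left subtree has 1 node {iris}, right has 7 {mint, teak, reed, bay, poppy, rye, fir}.
  Root reed: left subtree has 2 nodes {mint, teak}, right has 4 {bay, poppy, rye, fir}.
    Root mint: left subtree has 0 nodes { }, right has 1 {teak}.
    Root fir: left subtree has 3 nodes {bay, poppy, rye}, right has 0 { }.
      Root poppy: left subtree has 1 node {bay}, right has 1 {rye}.

iris teak mint bay rye poppy fir reed ivy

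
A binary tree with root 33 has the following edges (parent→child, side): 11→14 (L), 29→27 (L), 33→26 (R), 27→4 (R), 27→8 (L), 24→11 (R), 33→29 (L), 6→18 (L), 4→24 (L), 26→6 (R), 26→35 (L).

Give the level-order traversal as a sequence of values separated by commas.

Level-order visits nodes level by level from the root, left to right within each level.
Level 0: 33
Level 1: 29, 26
Level 2: 27, 35, 6
Level 3: 8, 4, 18
Level 4: 24
Level 5: 11
Level 6: 14

33, 29, 26, 27, 35, 6, 8, 4, 18, 24, 11, 14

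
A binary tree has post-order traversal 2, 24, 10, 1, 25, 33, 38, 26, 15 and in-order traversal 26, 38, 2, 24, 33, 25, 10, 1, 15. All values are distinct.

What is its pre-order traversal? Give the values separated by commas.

15, 26, 38, 33, 24, 2, 25, 1, 10

The last element of post-order is the root; it splits in-order into left and right subtrees.
Root 15: left subtree has 8 nodes {26, 38, 2, 24, 33, 25, 10, 1}, right has 0 { }.
  Root 26: left subtree has 0 nodes { }, right has 7 {38, 2, 24, 33, 25, 10, 1}.
    Root 38: left subtree has 0 nodes { }, right has 6 {2, 24, 33, 25, 10, 1}.
      Root 33: left subtree has 2 nodes {2, 24}, right has 3 {25, 10, 1}.
        Root 24: left subtree has 1 node {2}, right has 0 { }.
        Root 25: left subtree has 0 nodes { }, right has 2 {10, 1}.
          Root 1: left subtree has 1 node {10}, right has 0 { }.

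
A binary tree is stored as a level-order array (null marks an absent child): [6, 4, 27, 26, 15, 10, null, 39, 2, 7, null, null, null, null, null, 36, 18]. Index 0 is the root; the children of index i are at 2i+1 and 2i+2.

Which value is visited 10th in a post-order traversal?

Post-order visits the left subtree, then the right subtree, then the node.
At 6: go left to 4.
  At 4: go left to 26.
    At 26: go left to 39.
      At 39: go left to 36.
        36 is a leaf — visit 36.
      At 39: go right to 18.
        18 is a leaf — visit 18.
      Visit 39.
    At 26: go right to 2.
      2 is a leaf — visit 2.
    Visit 26.
  At 4: go right to 15.
    At 15: go left to 7.
      7 is a leaf — visit 7.
    At 15: no right child.
    Visit 15.
  Visit 4.
At 6: go right to 27.
  At 27: go left to 10.
    10 is a leaf — visit 10.
  At 27: no right child.
  Visit 27.
Visit 6.
Full post-order sequence: 36, 18, 39, 2, 26, 7, 15, 4, 10, 27, 6.

27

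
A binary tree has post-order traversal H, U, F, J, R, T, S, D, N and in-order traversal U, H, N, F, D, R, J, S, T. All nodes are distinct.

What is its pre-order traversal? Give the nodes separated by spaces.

The last element of post-order is the root; it splits in-order into left and right subtrees.
Root N: left subtree has 2 nodes {U, H}, right has 6 {F, D, R, J, S, T}.
  Root U: left subtree has 0 nodes { }, right has 1 {H}.
  Root D: left subtree has 1 node {F}, right has 4 {R, J, S, T}.
    Root S: left subtree has 2 nodes {R, J}, right has 1 {T}.
      Root R: left subtree has 0 nodes { }, right has 1 {J}.

N U H D F S R J T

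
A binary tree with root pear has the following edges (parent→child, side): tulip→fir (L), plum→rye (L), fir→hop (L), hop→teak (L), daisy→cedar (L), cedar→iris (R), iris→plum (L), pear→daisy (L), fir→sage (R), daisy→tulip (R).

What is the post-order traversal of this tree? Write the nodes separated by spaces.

Post-order visits the left subtree, then the right subtree, then the node.
At pear: go left to daisy.
  At daisy: go left to cedar.
    At cedar: no left child.
    At cedar: go right to iris.
      At iris: go left to plum.
        At plum: go left to rye.
          rye is a leaf — visit rye.
        At plum: no right child.
        Visit plum.
      At iris: no right child.
      Visit iris.
    Visit cedar.
  At daisy: go right to tulip.
    At tulip: go left to fir.
      At fir: go left to hop.
        At hop: go left to teak.
          teak is a leaf — visit teak.
        At hop: no right child.
        Visit hop.
      At fir: go right to sage.
        sage is a leaf — visit sage.
      Visit fir.
    At tulip: no right child.
    Visit tulip.
  Visit daisy.
At pear: no right child.
Visit pear.

rye plum iris cedar teak hop sage fir tulip daisy pear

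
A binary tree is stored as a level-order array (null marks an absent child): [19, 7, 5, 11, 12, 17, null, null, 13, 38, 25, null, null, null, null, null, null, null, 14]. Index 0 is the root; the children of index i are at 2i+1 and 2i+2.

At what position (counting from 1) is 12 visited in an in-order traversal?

6

In-order visits the left subtree, then the node, then the right subtree.
At 19: go left to 7.
  At 7: go left to 11.
    At 11: no left child.
    Visit 11.
    At 11: go right to 13.
      At 13: no left child.
      Visit 13.
      At 13: go right to 14.
        14 is a leaf — visit 14.
  Visit 7.
  At 7: go right to 12.
    At 12: go left to 38.
      38 is a leaf — visit 38.
    Visit 12.
    At 12: go right to 25.
      25 is a leaf — visit 25.
Visit 19.
At 19: go right to 5.
  At 5: go left to 17.
    17 is a leaf — visit 17.
  Visit 5.
  At 5: no right child.
Full in-order sequence: 11, 13, 14, 7, 38, 12, 25, 19, 17, 5.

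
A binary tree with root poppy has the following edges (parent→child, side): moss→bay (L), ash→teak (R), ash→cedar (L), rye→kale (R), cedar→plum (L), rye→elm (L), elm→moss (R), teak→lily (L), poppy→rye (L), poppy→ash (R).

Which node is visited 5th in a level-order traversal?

kale

Level-order visits nodes level by level from the root, left to right within each level.
Level 0: poppy
Level 1: rye, ash
Level 2: elm, kale, cedar, teak
Level 3: moss, plum, lily
Level 4: bay
Full level-order sequence: poppy, rye, ash, elm, kale, cedar, teak, moss, plum, lily, bay.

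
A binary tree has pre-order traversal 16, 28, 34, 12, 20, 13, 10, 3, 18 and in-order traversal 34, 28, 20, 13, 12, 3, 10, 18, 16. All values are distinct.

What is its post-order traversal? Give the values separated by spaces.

The first element of pre-order is the root; it splits in-order into left and right subtrees.
Root 16: left subtree has 8 nodes {34, 28, 20, 13, 12, 3, 10, 18}, right has 0 { }.
  Root 28: left subtree has 1 node {34}, right has 6 {20, 13, 12, 3, 10, 18}.
    Root 12: left subtree has 2 nodes {20, 13}, right has 3 {3, 10, 18}.
      Root 20: left subtree has 0 nodes { }, right has 1 {13}.
      Root 10: left subtree has 1 node {3}, right has 1 {18}.

34 13 20 3 18 10 12 28 16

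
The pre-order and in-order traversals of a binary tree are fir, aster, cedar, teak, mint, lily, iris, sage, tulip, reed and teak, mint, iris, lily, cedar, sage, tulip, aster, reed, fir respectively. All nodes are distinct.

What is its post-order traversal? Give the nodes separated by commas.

The first element of pre-order is the root; it splits in-order into left and right subtrees.
Root fir: left subtree has 9 nodes {teak, mint, iris, lily, cedar, sage, tulip, aster, reed}, right has 0 { }.
  Root aster: left subtree has 7 nodes {teak, mint, iris, lily, cedar, sage, tulip}, right has 1 {reed}.
    Root cedar: left subtree has 4 nodes {teak, mint, iris, lily}, right has 2 {sage, tulip}.
      Root teak: left subtree has 0 nodes { }, right has 3 {mint, iris, lily}.
        Root mint: left subtree has 0 nodes { }, right has 2 {iris, lily}.
          Root lily: left subtree has 1 node {iris}, right has 0 { }.
      Root sage: left subtree has 0 nodes { }, right has 1 {tulip}.

iris, lily, mint, teak, tulip, sage, cedar, reed, aster, fir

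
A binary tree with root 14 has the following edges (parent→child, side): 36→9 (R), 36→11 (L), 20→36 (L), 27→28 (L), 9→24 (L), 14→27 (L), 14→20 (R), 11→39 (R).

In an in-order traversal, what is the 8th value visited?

9

In-order visits the left subtree, then the node, then the right subtree.
At 14: go left to 27.
  At 27: go left to 28.
    28 is a leaf — visit 28.
  Visit 27.
  At 27: no right child.
Visit 14.
At 14: go right to 20.
  At 20: go left to 36.
    At 36: go left to 11.
      At 11: no left child.
      Visit 11.
      At 11: go right to 39.
        39 is a leaf — visit 39.
    Visit 36.
    At 36: go right to 9.
      At 9: go left to 24.
        24 is a leaf — visit 24.
      Visit 9.
      At 9: no right child.
  Visit 20.
  At 20: no right child.
Full in-order sequence: 28, 27, 14, 11, 39, 36, 24, 9, 20.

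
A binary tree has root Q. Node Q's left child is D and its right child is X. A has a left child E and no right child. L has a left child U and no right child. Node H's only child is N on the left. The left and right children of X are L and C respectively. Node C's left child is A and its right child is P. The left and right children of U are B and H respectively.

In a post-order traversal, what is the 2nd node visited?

B

Post-order visits the left subtree, then the right subtree, then the node.
At Q: go left to D.
  D is a leaf — visit D.
At Q: go right to X.
  At X: go left to L.
    At L: go left to U.
      At U: go left to B.
        B is a leaf — visit B.
      At U: go right to H.
        At H: go left to N.
          N is a leaf — visit N.
        At H: no right child.
        Visit H.
      Visit U.
    At L: no right child.
    Visit L.
  At X: go right to C.
    At C: go left to A.
      At A: go left to E.
        E is a leaf — visit E.
      At A: no right child.
      Visit A.
    At C: go right to P.
      P is a leaf — visit P.
    Visit C.
  Visit X.
Visit Q.
Full post-order sequence: D, B, N, H, U, L, E, A, P, C, X, Q.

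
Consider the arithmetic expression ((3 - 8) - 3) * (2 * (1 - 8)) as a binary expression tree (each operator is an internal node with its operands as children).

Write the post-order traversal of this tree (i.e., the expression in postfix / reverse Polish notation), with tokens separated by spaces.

3 8 - 3 - 2 1 8 - * *

Post-order on an expression tree gives postfix notation: for each operator, emit left operand, right operand, then the operator.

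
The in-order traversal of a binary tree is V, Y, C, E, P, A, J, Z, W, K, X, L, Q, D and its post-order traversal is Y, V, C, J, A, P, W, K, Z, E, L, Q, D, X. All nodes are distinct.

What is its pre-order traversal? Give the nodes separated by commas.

X, E, C, V, Y, Z, P, A, J, K, W, D, Q, L

The last element of post-order is the root; it splits in-order into left and right subtrees.
Root X: left subtree has 10 nodes {V, Y, C, E, P, A, J, Z, W, K}, right has 3 {L, Q, D}.
  Root E: left subtree has 3 nodes {V, Y, C}, right has 6 {P, A, J, Z, W, K}.
    Root C: left subtree has 2 nodes {V, Y}, right has 0 { }.
      Root V: left subtree has 0 nodes { }, right has 1 {Y}.
    Root Z: left subtree has 3 nodes {P, A, J}, right has 2 {W, K}.
      Root P: left subtree has 0 nodes { }, right has 2 {A, J}.
        Root A: left subtree has 0 nodes { }, right has 1 {J}.
      Root K: left subtree has 1 node {W}, right has 0 { }.
  Root D: left subtree has 2 nodes {L, Q}, right has 0 { }.
    Root Q: left subtree has 1 node {L}, right has 0 { }.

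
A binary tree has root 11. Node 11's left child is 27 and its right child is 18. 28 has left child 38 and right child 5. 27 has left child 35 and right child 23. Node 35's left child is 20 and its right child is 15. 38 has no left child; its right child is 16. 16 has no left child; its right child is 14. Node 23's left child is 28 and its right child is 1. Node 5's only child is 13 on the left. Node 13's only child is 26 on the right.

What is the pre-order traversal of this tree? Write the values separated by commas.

Pre-order visits the node, then its left subtree, then its right subtree.
Visit 11.
At 11: go left to 27.
  Visit 27.
  At 27: go left to 35.
    Visit 35.
    At 35: go left to 20.
      20 is a leaf — visit 20.
    At 35: go right to 15.
      15 is a leaf — visit 15.
  At 27: go right to 23.
    Visit 23.
    At 23: go left to 28.
      Visit 28.
      At 28: go left to 38.
        Visit 38.
        At 38: no left child.
        At 38: go right to 16.
          Visit 16.
          At 16: no left child.
          At 16: go right to 14.
            14 is a leaf — visit 14.
      At 28: go right to 5.
        Visit 5.
        At 5: go left to 13.
          Visit 13.
          At 13: no left child.
          At 13: go right to 26.
            26 is a leaf — visit 26.
        At 5: no right child.
    At 23: go right to 1.
      1 is a leaf — visit 1.
At 11: go right to 18.
  18 is a leaf — visit 18.

11, 27, 35, 20, 15, 23, 28, 38, 16, 14, 5, 13, 26, 1, 18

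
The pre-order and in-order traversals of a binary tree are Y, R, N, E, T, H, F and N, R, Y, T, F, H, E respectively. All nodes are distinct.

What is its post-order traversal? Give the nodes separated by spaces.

The first element of pre-order is the root; it splits in-order into left and right subtrees.
Root Y: left subtree has 2 nodes {N, R}, right has 4 {T, F, H, E}.
  Root R: left subtree has 1 node {N}, right has 0 { }.
  Root E: left subtree has 3 nodes {T, F, H}, right has 0 { }.
    Root T: left subtree has 0 nodes { }, right has 2 {F, H}.
      Root H: left subtree has 1 node {F}, right has 0 { }.

N R F H T E Y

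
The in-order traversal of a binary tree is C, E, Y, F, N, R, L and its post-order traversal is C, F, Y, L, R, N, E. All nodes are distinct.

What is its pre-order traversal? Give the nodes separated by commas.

The last element of post-order is the root; it splits in-order into left and right subtrees.
Root E: left subtree has 1 node {C}, right has 5 {Y, F, N, R, L}.
  Root N: left subtree has 2 nodes {Y, F}, right has 2 {R, L}.
    Root Y: left subtree has 0 nodes { }, right has 1 {F}.
    Root R: left subtree has 0 nodes { }, right has 1 {L}.

E, C, N, Y, F, R, L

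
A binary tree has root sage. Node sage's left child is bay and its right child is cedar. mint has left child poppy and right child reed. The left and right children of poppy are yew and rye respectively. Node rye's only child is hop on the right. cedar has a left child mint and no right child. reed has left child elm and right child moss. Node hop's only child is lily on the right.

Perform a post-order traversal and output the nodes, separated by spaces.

Post-order visits the left subtree, then the right subtree, then the node.
At sage: go left to bay.
  bay is a leaf — visit bay.
At sage: go right to cedar.
  At cedar: go left to mint.
    At mint: go left to poppy.
      At poppy: go left to yew.
        yew is a leaf — visit yew.
      At poppy: go right to rye.
        At rye: no left child.
        At rye: go right to hop.
          At hop: no left child.
          At hop: go right to lily.
            lily is a leaf — visit lily.
          Visit hop.
        Visit rye.
      Visit poppy.
    At mint: go right to reed.
      At reed: go left to elm.
        elm is a leaf — visit elm.
      At reed: go right to moss.
        moss is a leaf — visit moss.
      Visit reed.
    Visit mint.
  At cedar: no right child.
  Visit cedar.
Visit sage.

bay yew lily hop rye poppy elm moss reed mint cedar sage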